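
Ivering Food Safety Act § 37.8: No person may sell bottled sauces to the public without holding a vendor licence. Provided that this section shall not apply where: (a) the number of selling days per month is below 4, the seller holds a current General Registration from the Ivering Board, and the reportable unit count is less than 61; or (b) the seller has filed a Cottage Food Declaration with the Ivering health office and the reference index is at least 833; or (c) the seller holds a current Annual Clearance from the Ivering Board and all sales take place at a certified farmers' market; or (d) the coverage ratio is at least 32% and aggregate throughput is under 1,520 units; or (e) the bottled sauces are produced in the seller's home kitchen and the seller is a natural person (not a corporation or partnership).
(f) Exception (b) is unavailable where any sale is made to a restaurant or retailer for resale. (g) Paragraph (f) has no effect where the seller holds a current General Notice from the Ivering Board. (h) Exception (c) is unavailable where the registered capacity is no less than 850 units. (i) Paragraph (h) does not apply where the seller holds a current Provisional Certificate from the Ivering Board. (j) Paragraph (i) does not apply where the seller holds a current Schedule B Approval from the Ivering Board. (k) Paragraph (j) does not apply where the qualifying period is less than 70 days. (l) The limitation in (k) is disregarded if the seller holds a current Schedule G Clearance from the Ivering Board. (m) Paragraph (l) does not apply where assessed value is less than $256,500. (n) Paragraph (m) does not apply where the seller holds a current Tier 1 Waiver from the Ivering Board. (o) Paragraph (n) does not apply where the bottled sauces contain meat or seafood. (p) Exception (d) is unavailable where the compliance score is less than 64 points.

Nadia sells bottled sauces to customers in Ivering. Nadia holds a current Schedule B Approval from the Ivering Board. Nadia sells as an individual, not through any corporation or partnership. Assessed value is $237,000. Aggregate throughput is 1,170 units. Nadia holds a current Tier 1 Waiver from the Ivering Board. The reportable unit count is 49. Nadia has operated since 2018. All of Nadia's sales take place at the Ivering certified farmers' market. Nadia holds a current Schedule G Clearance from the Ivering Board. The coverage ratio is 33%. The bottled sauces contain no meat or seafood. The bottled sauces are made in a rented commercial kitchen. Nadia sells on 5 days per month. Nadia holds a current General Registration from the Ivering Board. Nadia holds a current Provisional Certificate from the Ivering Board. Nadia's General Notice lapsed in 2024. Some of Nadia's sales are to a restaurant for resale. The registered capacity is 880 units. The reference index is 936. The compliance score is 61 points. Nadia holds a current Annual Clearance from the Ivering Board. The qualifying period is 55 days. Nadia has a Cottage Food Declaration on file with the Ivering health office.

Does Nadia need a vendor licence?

Yes — Nadia must hold a vendor licence.

Exception (a) requires that the number of selling days per month is below 4; but the number of selling days per month is 5, not below 4, so (a) is unavailable.
All of (b)'s requirements are met (a Cottage Food Declaration is on file; the reference index is 936, meeting the 833 threshold). However, paragraphs (f)–(g) must be considered: (f) is triggered — some sales are to a restaurant for resale. (g) is not triggered (the General Notice is not current), so (f) stands. Exception (b) does not apply.
All of (c)'s requirements are met (a current Annual Clearance is held; all sales are at a certified farmers' market). Turning to paragraphs (h)–(o): (h) operates — the registered capacity is 880 units, meeting the 850 units threshold. (i) operates (a current Provisional Certificate is held), but is overridden by (j): (j) is engaged — a current Schedule B Approval is held. (k) would limit (j) — the qualifying period is 55 days, less than the 70 days limit — but (l) sets (k) aside: (l) is triggered — a current Schedule G Clearance is held. (m) operates (assessed value is $237,000, less than the $256,500 limit), but is displaced by (n): (n) is triggered — a current Tier 1 Waiver is held. (o), which would lift (n), is inapplicable — the bottled sauces contain no meat or seafood. Exception (c) does not apply.
All of (d)'s requirements are met (the coverage ratio is 33%, meeting the 32% threshold; aggregate throughput is 1,170 units, under the 1,520 units limit). Turning to paragraph (p): (p) operates against (d): the compliance score is 61 points, less than the 64 points limit. Exception (d) does not apply.
Exception (e) requires that the bottled sauces are produced in the seller's home kitchen; but the bottled sauces are made in a commercial kitchen, not a home kitchen, so (e) is unavailable.
None of the exceptions is available; § 37.8 applies in full.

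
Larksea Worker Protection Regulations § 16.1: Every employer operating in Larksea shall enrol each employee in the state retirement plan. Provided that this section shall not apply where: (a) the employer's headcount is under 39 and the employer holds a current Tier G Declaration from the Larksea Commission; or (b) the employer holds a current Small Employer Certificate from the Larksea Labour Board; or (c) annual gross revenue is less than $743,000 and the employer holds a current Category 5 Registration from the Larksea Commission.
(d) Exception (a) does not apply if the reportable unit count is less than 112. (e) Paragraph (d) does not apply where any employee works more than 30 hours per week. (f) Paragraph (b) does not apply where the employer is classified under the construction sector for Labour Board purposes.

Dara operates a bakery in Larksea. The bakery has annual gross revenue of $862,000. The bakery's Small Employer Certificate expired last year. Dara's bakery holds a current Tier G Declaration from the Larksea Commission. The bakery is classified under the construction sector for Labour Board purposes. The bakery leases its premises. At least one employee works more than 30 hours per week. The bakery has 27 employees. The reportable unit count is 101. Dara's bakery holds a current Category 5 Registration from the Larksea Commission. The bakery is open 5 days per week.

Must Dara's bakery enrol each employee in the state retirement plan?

No — exception (a) applies; Dara's bakery is not required to enrol each employee in the state retirement plan.

Exception (a): the employer's headcount is 27, under the 39 limit; a current Tier G Declaration is held — every condition holds. Considering the limiting provisions: (d) would limit (a) — the reportable unit count is 101, less than the 112 limit — but (e) sets (d) aside: (e) applies — at least one employee exceeds 30 hours/week. So (a) applies.
Exception (b) fails — the Small Employer Certificate has expired.
Exception (c) does not apply: annual gross revenue is $862,000, not less than $743,000.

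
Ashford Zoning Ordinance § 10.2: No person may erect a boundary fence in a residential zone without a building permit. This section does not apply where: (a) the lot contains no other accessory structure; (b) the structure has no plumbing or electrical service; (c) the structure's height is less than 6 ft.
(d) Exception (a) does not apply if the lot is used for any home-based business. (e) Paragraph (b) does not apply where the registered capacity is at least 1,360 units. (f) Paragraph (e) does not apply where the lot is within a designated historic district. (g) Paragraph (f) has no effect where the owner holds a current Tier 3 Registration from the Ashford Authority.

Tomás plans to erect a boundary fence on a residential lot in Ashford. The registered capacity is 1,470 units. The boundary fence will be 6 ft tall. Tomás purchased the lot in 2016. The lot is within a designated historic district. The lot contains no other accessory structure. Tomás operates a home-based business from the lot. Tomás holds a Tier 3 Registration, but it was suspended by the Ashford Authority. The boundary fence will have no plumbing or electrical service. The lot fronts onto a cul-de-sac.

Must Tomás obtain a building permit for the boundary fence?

No — exception (b) applies; Tomás does not need a building permit.

Exception (a)'s conditions are all satisfied: the lot has no other accessory structure. But applying paragraph (d): (d) is triggered — a home-based business operates on the lot. (a) is therefore removed.
Exception (b): there is no plumbing or electrical service — every condition holds. Under paragraphs (e)–(g): (e) applies (the registered capacity is 1,470 units, meeting the 1,360 units threshold), but is overridden by (f): (f) operates against (e): the lot is in a historic district. (g) is not engaged (the Tier 3 Registration is not current), so (f) stands. (b) remains available.
Exception (c) does not apply: the structure's height is 6 ft, not less than 6 ft.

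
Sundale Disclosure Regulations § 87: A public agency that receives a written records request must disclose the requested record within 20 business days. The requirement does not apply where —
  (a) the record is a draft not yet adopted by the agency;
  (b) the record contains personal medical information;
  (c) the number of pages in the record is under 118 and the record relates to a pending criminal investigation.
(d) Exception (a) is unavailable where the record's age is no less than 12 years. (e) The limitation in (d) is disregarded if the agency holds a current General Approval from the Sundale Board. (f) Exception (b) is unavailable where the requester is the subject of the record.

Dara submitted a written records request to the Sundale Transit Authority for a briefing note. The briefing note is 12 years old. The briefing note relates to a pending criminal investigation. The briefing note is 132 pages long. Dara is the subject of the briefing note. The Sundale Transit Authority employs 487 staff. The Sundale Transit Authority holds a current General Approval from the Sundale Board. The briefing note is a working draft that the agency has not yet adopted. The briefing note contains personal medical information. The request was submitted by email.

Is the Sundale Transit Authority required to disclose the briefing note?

No — exception (a) applies; the Sundale Transit Authority is not required to disclose the briefing note.

Exception (a): the briefing note is an unadopted draft — every condition holds. Considering the limiting provisions: (d) would limit (a) — the record's age is 12 years, meeting the 12 years threshold — but (e) sets (d) aside: (e) operates against (d): a current General Approval is held. Exception (a) stands.
Exception (b)'s conditions are all satisfied: the briefing note contains personal medical information. But applying paragraph (f): (f) applies — Dara is the subject of the briefing note. Exception (b) does not apply.
Exception (c) requires that the number of pages in the record is under 118; but the number of pages in the record is 132, not under 118, so (c) is unavailable.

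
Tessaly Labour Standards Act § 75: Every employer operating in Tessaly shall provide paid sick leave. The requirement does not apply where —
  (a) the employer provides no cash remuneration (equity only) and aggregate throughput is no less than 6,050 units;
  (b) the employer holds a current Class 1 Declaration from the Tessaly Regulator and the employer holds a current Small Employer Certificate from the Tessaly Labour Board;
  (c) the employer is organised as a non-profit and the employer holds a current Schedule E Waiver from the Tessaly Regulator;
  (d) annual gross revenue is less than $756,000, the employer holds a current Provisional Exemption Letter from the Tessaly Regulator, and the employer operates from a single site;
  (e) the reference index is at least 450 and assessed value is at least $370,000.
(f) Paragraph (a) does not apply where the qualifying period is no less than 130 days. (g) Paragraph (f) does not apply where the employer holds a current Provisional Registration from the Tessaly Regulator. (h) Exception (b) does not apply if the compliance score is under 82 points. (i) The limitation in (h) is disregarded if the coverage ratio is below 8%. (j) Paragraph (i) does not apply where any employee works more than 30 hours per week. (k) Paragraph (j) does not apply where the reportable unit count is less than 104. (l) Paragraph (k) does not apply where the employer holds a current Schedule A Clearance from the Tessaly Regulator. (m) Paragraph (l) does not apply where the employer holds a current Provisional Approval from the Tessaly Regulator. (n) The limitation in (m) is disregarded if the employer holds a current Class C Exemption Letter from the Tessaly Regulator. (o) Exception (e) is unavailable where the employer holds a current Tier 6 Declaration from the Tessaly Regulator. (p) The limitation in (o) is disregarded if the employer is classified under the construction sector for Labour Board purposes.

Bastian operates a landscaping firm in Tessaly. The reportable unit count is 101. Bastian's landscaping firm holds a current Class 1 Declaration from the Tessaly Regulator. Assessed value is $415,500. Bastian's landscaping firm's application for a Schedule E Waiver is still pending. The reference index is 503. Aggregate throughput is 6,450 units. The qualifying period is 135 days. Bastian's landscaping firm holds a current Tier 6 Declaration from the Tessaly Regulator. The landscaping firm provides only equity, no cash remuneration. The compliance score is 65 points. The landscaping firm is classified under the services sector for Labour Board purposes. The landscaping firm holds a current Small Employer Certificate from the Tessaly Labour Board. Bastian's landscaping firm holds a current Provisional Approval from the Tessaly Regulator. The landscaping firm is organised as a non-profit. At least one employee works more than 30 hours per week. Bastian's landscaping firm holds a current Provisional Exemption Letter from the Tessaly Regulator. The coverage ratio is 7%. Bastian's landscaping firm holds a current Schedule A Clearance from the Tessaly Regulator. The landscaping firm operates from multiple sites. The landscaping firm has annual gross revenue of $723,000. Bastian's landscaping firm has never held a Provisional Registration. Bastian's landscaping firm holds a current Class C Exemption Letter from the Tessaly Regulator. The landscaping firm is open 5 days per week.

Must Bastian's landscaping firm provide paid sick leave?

Exception (a) is satisfied on its face — remuneration is equity-only; aggregate throughput is 6,450 units, meeting the 6,050 units threshold. Turning to paragraphs (f)–(g): (f) operates — the qualifying period is 135 days, meeting the 130 days threshold. (g) does not operate here (there is no Provisional Registration in force), so (f) stands. Exception (a) does not apply.
All of (b)'s requirements are met (a current Class 1 Declaration is held; a current Small Employer Certificate is held). But: (h) operates against (b): the compliance score is 65 points, under the 82 points limit. (i) is triggered (the coverage ratio is 7%, below the 8% limit), but is itself disapplied by (j): (j) operates against (i): at least one employee exceeds 30 hours/week. (k) would limit (j) — the reportable unit count is 101, less than the 104 limit — but (l) sets (k) aside: (l) operates against (k): a current Schedule A Clearance is held. (m) is triggered (a current Provisional Approval is held), but is displaced by (n): (n) is triggered — a current Class C Exemption Letter is held. Exception (b) does not apply.
Exception (c) fails — no current Schedule E Waiver is held.
Exception (d) does not apply: the employer operates from multiple sites.
All of (e)'s requirements are met (the reference index is 503, meeting the 450 threshold; assessed value is $415,500, meeting the $370,000 threshold). However, paragraphs (o)–(p) must be considered: (o) operates against (e): a current Tier 6 Declaration is held. (p), which would lift (o), is not triggered — the landscaping firm is classified under the services sector. (e) is therefore removed.
Every exception is unavailable, so the rule governs.

Yes — Bastian's landscaping firm must provide paid sick leave.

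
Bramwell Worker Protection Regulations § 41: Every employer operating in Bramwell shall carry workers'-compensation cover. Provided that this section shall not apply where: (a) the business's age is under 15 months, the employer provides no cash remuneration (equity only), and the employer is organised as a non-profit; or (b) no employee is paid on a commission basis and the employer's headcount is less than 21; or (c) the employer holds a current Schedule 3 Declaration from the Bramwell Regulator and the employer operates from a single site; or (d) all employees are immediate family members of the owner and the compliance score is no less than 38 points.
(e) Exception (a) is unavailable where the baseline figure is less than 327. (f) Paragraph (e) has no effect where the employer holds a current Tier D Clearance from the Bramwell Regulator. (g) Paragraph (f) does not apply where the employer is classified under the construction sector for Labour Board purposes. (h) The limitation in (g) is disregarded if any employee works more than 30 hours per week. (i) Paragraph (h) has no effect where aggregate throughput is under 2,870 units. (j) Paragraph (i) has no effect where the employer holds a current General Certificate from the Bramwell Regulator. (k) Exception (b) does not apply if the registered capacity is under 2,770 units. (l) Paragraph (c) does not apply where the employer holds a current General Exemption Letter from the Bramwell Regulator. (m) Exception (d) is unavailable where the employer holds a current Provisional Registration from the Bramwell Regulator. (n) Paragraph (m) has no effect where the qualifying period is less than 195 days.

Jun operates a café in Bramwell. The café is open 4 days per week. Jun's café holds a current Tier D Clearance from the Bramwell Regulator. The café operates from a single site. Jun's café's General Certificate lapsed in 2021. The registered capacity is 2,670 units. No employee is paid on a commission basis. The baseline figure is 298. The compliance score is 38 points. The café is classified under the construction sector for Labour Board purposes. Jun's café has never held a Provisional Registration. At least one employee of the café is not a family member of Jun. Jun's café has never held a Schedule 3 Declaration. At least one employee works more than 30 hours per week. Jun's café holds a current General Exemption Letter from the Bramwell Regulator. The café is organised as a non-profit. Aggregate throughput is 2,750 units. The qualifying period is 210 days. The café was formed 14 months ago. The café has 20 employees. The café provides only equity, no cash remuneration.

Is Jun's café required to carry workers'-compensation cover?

All of (a)'s requirements are met (the business's age is 14 months, under the 15 months limit; remuneration is equity-only; the employer is a non-profit). But: (e) operates — the baseline figure is 298, less than the 327 limit. (f) is triggered (a current Tier D Clearance is held), but is overridden by (g): (g) is triggered — the café is classified under the construction sector. (h) would limit (g) — at least one employee exceeds 30 hours/week — but (i) sets (h) aside: (i) operates against (h): aggregate throughput is 2,750 units, under the 2,870 units limit. (j), which would lift (i), is inapplicable — the General Certificate is not current. Exception (a) does not apply.
Exception (b) is satisfied on its face — no employee is paid on commission; the employer's headcount is 20, less than the 21 limit. However, paragraph (k) must be considered: (k) is triggered — the registered capacity is 2,670 units, under the 2,770 units limit. So (b) is unavailable.
Exception (c) fails — the Schedule 3 Declaration is not current.
Exception (d) does not apply: at least one employee is not a family member.
No exception is made out. Jun's café falls within the general rule.

Yes — Jun's café must carry workers'-compensation cover.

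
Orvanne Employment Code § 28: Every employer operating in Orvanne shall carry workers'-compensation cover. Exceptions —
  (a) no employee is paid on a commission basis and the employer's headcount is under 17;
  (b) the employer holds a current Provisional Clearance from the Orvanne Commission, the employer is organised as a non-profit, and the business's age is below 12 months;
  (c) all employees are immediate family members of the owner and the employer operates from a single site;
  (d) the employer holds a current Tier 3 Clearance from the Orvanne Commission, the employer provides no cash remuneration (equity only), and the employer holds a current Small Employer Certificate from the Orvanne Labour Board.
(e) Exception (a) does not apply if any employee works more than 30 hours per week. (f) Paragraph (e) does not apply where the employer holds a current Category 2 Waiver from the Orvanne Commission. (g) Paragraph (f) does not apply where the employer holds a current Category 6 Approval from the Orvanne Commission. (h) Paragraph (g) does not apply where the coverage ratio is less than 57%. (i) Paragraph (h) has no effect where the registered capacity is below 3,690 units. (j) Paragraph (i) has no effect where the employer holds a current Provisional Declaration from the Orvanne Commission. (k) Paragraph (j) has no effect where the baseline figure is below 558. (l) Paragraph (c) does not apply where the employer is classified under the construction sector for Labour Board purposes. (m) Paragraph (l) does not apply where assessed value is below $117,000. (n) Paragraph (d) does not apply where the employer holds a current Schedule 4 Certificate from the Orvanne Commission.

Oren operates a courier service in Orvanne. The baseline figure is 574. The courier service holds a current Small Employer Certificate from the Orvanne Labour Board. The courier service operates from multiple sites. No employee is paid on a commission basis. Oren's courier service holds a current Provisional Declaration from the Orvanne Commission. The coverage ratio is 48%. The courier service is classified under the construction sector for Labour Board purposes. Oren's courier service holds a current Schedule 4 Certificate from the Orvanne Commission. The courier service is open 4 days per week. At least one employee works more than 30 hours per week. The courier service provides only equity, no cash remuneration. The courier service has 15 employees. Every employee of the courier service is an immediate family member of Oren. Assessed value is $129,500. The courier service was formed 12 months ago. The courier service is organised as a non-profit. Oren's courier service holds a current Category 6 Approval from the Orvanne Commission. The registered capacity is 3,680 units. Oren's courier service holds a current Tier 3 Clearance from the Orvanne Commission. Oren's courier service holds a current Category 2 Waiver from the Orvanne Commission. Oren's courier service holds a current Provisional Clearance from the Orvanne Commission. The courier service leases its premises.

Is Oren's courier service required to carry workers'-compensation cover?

No — exception (a) applies; Oren's courier service is not required to carry workers'-compensation cover.

Exception (a)'s conditions are all satisfied: no employee is paid on commission; the employer's headcount is 15, under the 17 limit. Under paragraphs (e)–(k): (e) is triggered (at least one employee exceeds 30 hours/week), but is set aside by (f): (f) applies — a current Category 2 Waiver is held. (g) is triggered (a current Category 6 Approval is held), but is overridden by (h): (h) operates against (g): the coverage ratio is 48%, less than the 57% limit. (i) would limit (h) — the registered capacity is 3,680 units, below the 3,690 units limit — but (j) sets (i) aside: (j) operates — a current Provisional Declaration is held. (k) is not triggered (the baseline figure is 574, not below 558), so (j) stands. Exception (a) stands.
Exception (b) does not apply: the business's age is 12 months, not below 12 months.
Exception (c) fails — the employer operates from multiple sites.
Exception (d): a current Tier 3 Clearance is held; remuneration is equity-only; a current Small Employer Certificate is held — every condition holds. But applying paragraph (n): (n) operates — a current Schedule 4 Certificate is held. Exception (d) does not apply.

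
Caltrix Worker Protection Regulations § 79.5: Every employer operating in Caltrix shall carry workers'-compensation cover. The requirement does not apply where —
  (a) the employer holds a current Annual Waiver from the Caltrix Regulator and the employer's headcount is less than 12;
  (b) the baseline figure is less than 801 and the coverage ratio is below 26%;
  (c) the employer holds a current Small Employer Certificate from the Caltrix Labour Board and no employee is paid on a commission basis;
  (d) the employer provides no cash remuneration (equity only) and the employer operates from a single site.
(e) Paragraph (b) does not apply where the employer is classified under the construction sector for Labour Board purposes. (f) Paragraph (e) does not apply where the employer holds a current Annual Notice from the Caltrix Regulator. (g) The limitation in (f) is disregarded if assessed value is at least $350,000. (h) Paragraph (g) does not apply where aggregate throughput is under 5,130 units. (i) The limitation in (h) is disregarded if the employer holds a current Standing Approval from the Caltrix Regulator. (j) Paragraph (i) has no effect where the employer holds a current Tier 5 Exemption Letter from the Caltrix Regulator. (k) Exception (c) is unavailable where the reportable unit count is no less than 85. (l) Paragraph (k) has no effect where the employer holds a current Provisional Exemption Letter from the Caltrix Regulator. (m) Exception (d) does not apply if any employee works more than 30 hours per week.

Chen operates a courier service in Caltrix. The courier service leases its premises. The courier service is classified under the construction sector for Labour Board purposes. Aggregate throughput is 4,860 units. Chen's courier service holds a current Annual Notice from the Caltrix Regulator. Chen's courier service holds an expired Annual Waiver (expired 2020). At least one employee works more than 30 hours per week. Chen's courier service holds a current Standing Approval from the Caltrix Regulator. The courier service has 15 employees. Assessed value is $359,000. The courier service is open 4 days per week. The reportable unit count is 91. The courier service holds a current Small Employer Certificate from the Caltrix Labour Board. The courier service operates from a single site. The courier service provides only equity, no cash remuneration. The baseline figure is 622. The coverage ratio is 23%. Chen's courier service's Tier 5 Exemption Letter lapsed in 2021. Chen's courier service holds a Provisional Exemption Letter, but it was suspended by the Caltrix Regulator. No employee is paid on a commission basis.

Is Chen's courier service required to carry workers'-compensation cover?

Yes — Chen's courier service must carry workers'-compensation cover.

Exception (a) does not apply: no current Annual Waiver is held.
Exception (b) is satisfied on its face — the baseline figure is 622, less than the 801 limit; the coverage ratio is 23%, below the 26% limit. But applying paragraphs (e)–(j): (e) applies — the courier service is classified under the construction sector. (f) is triggered (a current Annual Notice is held), but is displaced by (g): (g) operates against (f): assessed value is $359,000, meeting the $350,000 threshold. (h) would limit (g) — aggregate throughput is 4,860 units, under the 5,130 units limit — but (i) sets (h) aside: (i) operates against (h): a current Standing Approval is held. (j) does not operate here (there is no Tier 5 Exemption Letter in force), so (i) stands. Exception (b) does not apply.
Exception (c) is satisfied on its face — a current Small Employer Certificate is held; no employee is paid on commission. Turning to paragraphs (k)–(l): (k) operates — the reportable unit count is 91, meeting the 85 threshold. (l) is inapplicable (the Provisional Exemption Letter is not current), so (k) stands. Exception (c) does not apply.
Exception (d) is satisfied on its face — remuneration is equity-only; the employer operates from a single site. However, paragraph (m) must be considered: (m) is engaged — at least one employee exceeds 30 hours/week. Exception (d) does not apply.
No exception displaces § 79.5.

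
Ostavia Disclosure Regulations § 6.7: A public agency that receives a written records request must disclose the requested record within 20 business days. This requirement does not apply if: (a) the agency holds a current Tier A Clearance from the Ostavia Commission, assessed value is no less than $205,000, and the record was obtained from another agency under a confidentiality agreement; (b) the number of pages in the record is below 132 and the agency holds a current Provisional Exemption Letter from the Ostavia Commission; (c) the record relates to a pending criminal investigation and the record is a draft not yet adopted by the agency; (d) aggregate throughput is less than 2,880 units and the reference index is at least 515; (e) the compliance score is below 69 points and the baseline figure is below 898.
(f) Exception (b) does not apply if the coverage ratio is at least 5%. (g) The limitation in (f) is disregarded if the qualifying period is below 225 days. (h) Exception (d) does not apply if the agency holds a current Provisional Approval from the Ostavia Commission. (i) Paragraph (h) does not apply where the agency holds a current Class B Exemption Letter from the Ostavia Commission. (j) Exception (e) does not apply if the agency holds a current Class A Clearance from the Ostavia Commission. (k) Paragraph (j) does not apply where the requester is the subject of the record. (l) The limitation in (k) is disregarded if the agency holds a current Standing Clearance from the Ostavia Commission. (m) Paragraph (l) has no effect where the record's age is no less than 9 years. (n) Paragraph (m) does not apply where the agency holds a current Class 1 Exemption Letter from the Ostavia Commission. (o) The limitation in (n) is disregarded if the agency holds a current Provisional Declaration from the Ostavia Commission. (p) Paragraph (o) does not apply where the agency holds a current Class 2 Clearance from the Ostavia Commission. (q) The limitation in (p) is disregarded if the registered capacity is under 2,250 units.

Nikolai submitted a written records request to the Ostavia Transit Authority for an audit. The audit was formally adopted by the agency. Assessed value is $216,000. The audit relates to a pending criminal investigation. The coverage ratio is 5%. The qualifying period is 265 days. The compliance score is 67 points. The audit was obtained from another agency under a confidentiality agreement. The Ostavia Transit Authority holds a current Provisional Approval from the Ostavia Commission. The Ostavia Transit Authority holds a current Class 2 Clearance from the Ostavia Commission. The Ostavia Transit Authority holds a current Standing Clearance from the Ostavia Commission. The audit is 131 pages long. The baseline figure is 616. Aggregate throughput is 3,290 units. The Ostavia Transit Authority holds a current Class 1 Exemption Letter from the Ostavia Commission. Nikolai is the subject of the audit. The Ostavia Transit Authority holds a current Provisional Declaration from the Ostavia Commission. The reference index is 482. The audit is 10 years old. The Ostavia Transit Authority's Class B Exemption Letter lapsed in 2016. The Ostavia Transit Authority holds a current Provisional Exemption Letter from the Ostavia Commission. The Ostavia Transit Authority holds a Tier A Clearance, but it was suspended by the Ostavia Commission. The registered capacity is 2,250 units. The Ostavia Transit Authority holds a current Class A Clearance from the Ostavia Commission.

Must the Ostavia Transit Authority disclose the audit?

Exception (a) does not apply: there is no Tier A Clearance in force.
Exception (b): the number of pages in the record is 131, below the 132 limit; a current Provisional Exemption Letter is held — every condition holds. But applying paragraphs (f)–(g): (f) is triggered — the coverage ratio is 5%, meeting the 5% threshold. (g), which would lift (f), is inapplicable — the qualifying period is 265 days, not below 225 days. (b) is therefore removed.
Exception (c) fails — the audit has been formally adopted.
Exception (d) fails — aggregate throughput is 3,290 units, not less than 2,880 units.
Exception (e) is satisfied on its face — the compliance score is 67 points, below the 69 points limit; the baseline figure is 616, below the 898 limit. Turning to paragraphs (j)–(q): (j) operates against (e): a current Class A Clearance is held. (k) operates (Nikolai is the subject of the audit), but is overridden by (l): (l) operates against (k): a current Standing Clearance is held. (m) is triggered (the record's age is 10 years, meeting the 9 years threshold), but is set aside by (n): (n) operates against (m): a current Class 1 Exemption Letter is held. (o) is engaged (a current Provisional Declaration is held), but is displaced by (p): (p) operates against (o): a current Class 2 Clearance is held. (q) is not engaged (the registered capacity is 2,250 units, not under 2,250 units), so (p) stands. (e) is therefore removed.
None of the exceptions is available; § 6.7 applies in full.

Yes — the Ostavia Transit Authority must disclose the audit.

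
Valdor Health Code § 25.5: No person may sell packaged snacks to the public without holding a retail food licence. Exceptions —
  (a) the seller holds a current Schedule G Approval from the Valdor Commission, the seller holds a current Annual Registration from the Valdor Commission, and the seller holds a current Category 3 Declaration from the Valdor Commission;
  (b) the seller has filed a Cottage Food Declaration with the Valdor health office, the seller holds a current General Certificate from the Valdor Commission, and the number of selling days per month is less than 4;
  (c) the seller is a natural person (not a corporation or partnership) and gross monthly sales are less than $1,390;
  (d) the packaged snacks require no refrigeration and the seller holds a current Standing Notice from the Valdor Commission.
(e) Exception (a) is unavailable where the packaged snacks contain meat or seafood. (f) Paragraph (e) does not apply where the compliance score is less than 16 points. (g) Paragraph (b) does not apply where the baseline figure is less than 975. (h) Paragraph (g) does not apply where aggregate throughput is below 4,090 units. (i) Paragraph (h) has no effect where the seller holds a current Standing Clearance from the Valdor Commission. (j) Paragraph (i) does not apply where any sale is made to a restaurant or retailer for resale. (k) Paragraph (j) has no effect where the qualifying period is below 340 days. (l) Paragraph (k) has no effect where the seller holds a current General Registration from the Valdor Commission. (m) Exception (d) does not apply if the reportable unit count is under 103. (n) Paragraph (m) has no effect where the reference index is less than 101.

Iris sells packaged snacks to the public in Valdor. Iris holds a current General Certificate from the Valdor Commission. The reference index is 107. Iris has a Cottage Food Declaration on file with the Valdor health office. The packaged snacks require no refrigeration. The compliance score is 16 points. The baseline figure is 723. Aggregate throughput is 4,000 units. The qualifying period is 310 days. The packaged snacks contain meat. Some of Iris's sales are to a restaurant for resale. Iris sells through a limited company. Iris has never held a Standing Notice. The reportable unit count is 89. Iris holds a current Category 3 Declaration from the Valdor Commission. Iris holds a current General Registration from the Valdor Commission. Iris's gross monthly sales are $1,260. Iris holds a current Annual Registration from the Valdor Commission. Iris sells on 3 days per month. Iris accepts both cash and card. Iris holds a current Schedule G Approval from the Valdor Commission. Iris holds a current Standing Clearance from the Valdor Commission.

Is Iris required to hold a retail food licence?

No — exception (b) applies; Iris is not required to hold a retail food licence.

Exception (a): a current Schedule G Approval is held; a current Annual Registration is held; a current Category 3 Declaration is held — every condition holds. But applying paragraphs (e)–(f): (e) operates — the packaged snacks contain meat. (f) is not triggered (the compliance score is 16 points, not less than 16 points), so (e) stands. So (a) is unavailable.
All of (b)'s requirements are met (a Cottage Food Declaration is on file; a current General Certificate is held; the number of selling days per month is 3, less than the 4 limit). Considering the limiting provisions: (g) would limit (b) — the baseline figure is 723, less than the 975 limit — but (h) sets (g) aside: (h) operates — aggregate throughput is 4,000 units, below the 4,090 units limit. (i) is triggered (a current Standing Clearance is held), but is set aside by (j): (j) operates against (i): some sales are to a restaurant for resale. (k) operates (the qualifying period is 310 days, below the 340 days limit), but yields to (l): (l) operates against (k): a current General Registration is held. So (b) applies.
Exception (c) does not apply: the seller operates through a limited company.
Exception (d) requires that the seller holds a current Standing Notice from the Valdor Commission; but there is no Standing Notice in force, so (d) is unavailable.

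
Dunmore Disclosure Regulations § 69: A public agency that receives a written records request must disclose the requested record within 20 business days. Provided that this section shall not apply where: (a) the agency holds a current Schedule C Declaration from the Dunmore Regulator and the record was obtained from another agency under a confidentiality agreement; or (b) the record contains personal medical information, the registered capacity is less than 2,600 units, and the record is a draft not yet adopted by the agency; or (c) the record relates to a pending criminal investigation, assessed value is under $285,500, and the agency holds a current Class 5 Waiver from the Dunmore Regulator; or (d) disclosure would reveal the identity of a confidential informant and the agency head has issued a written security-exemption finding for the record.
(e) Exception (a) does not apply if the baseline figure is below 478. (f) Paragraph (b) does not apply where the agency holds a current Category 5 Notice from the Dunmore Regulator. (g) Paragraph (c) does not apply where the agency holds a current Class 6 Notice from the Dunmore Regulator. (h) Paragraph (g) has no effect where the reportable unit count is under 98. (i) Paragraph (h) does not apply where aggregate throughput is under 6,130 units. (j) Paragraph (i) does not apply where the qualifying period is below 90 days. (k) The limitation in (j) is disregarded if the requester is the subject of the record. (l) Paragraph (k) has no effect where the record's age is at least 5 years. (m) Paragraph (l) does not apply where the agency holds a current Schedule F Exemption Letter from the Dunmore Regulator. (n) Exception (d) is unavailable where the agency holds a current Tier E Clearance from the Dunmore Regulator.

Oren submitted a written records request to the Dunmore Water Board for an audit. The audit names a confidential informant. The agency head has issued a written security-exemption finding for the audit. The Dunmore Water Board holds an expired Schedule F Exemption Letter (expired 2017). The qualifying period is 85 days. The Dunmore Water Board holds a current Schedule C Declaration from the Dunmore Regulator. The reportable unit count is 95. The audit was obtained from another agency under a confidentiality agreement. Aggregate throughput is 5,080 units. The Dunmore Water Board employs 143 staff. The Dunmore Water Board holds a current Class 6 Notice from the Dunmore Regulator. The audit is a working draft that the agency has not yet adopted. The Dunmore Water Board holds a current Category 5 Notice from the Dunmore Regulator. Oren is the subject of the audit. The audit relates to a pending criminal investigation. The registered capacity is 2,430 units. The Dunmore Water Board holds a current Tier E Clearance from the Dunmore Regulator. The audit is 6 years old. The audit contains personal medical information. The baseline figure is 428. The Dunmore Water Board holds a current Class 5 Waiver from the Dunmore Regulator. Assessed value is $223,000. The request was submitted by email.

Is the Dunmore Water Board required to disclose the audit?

Exception (a)'s conditions are all satisfied: a current Schedule C Declaration is held; the audit was obtained under a confidentiality agreement. Turning to paragraph (e): (e) operates against (a): the baseline figure is 428, below the 478 limit. Exception (a) does not apply.
Exception (b) is satisfied on its face — the audit contains personal medical information; the registered capacity is 2,430 units, less than the 2,600 units limit; the audit is an unadopted draft. However, paragraph (f) must be considered: (f) operates against (b): a current Category 5 Notice is held. Exception (b) does not apply.
Exception (c)'s conditions are all satisfied: the audit relates to a pending investigation; assessed value is $223,000, under the $285,500 limit; a current Class 5 Waiver is held. As to paragraphs (g)–(m): (g) applies (a current Class 6 Notice is held), but is itself disapplied by (h): (h) operates against (g): the reportable unit count is 95, under the 98 limit. (i) would limit (h) — aggregate throughput is 5,080 units, under the 6,130 units limit — but (j) sets (i) aside: (j) is engaged — the qualifying period is 85 days, below the 90 days limit. (k) is triggered (Oren is the subject of the audit), but is overridden by (l): (l) operates — the record's age is 6 years, meeting the 5 years threshold. (m) is inapplicable (the Schedule F Exemption Letter is not current), so (l) stands. Exception (c) stands.
All of (d)'s requirements are met (the audit names a confidential informant; a written security-exemption finding has been issued). Turning to paragraph (n): (n) operates against (d): a current Tier E Clearance is held. (d) is therefore removed.

No — exception (c) applies; the Dunmore Water Board is not required to disclose the audit.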